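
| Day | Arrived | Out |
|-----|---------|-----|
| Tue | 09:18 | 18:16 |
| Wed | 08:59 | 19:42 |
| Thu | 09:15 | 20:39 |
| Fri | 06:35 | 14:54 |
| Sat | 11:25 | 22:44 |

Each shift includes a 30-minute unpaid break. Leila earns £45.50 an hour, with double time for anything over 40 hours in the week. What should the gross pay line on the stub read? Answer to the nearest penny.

£2567.72

Tue: 09:18–18:16 = 8 h 58 min; less 30 min break → 8 h 28 min
Wed: 08:59–19:42 = 10 h 43 min; less 30 min break → 10 h 13 min
Thu: 09:15–20:39 = 11 h 24 min; less 30 min break → 10 h 54 min
Fri: 06:35–14:54 = 8 h 19 min; less 30 min break → 7 h 49 min
Sat: 11:25–22:44 = 11 h 19 min; less 30 min break → 10 h 49 min
Total worked: 48 h 13 min = 2893 min.
Regular 40 h 0 min = 2400 min at £45.50/h; overtime 8 h 13 min = 493 min at £91.00/h.
Pay = (2400 × £45.50 + 493 × £91.00) ÷ 60 = £2567.72.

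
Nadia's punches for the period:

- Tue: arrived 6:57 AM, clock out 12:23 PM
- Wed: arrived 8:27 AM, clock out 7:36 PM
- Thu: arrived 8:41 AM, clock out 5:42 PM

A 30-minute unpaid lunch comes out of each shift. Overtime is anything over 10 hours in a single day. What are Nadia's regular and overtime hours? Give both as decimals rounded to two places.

Regular 23.45 hours, overtime 0.65 hours

Tue: 6:57 AM–12:23 PM = 5 h 26 min; less 30 min break → 4 h 56 min
Wed: 8:27 AM–7:36 PM = 11 h 9 min; less 30 min break → 10 h 39 min
Thu: 8:41 AM–5:42 PM = 9 h 1 min; less 30 min break → 8 h 31 min
Tue reg 4 h 56 min / OT 0 h 0 min; Wed reg 10 h 0 min / OT 0 h 39 min; Thu reg 8 h 31 min / OT 0 h 0 min.
Totals: regular 23 h 27 min, overtime 0 h 39 min.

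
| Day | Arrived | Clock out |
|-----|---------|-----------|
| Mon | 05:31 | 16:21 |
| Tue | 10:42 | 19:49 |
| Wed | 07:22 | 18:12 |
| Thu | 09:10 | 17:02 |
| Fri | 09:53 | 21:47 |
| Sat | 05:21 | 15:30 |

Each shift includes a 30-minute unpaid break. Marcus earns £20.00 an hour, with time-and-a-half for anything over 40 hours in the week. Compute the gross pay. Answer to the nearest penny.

£1331.00

Mon: 05:31–16:21 = 10 h 50 min; less 30 min break → 10 h 20 min
Tue: 10:42–19:49 = 9 h 7 min; less 30 min break → 8 h 37 min
Wed: 07:22–18:12 = 10 h 50 min; less 30 min break → 10 h 20 min
Thu: 09:10–17:02 = 7 h 52 min; less 30 min break → 7 h 22 min
Fri: 09:53–21:47 = 11 h 54 min; less 30 min break → 11 h 24 min
Sat: 05:21–15:30 = 10 h 9 min; less 30 min break → 9 h 39 min
Total worked: 57 h 42 min = 3462 min.
Regular 40 h 0 min = 2400 min at £20.00/h; overtime 17 h 42 min = 1062 min at £30.00/h.
Pay = (2400 × £20.00 + 1062 × £30.00) ÷ 60 = £1331.00.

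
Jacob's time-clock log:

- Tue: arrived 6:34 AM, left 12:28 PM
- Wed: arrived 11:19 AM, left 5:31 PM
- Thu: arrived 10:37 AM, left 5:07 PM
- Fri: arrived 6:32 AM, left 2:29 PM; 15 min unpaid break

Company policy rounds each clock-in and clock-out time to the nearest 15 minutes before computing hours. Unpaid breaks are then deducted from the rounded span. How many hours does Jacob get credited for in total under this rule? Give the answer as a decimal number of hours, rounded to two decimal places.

Tue: in 6:34 AM→6:30 AM, out 12:28 PM→12:30 PM; 6 h 0 min
Wed: in 11:19 AM→11:15 AM, out 5:31 PM→5:30 PM; 6 h 15 min
Thu: in 10:37 AM→10:30 AM, out 5:07 PM→5:00 PM; 6 h 30 min
Fri: in 6:32 AM→6:30 AM, out 2:29 PM→2:30 PM; 8 h 0 min − 15 min = 7 h 45 min
Total credited: 26 h 30 min.

26.50 hours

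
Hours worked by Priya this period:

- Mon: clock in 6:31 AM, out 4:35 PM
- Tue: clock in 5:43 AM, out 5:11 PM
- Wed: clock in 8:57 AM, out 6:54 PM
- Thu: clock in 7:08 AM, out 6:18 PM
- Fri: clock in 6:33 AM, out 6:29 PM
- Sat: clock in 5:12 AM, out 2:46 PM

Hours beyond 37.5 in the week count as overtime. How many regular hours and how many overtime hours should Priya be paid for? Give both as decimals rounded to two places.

Regular 37.50 hours, overtime 26.65 hours

Mon: 6:31 AM–4:35 PM = 10 h 4 min
Tue: 5:43 AM–5:11 PM = 11 h 28 min
Wed: 8:57 AM–6:54 PM = 9 h 57 min
Thu: 7:08 AM–6:18 PM = 11 h 10 min
Fri: 6:33 AM–6:29 PM = 11 h 56 min
Sat: 5:12 AM–2:46 PM = 9 h 34 min
Total worked: 64 h 9 min = 64.15 h.
Threshold 37.5 h → overtime 26 h 39 min, regular 37 h 30 min.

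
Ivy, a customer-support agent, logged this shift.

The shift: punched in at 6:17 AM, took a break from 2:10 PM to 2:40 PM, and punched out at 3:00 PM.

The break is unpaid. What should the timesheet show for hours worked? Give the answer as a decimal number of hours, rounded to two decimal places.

The shift: 6:17 AM–3:00 PM = 8 h 43 min; less 30 min break → 8 h 13 min

8.22 hours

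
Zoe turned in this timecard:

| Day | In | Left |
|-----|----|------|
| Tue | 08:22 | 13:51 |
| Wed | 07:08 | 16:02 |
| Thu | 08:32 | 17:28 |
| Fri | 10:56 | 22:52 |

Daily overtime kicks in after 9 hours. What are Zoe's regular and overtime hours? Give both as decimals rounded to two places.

Tue: 08:22–13:51 = 5 h 29 min
Wed: 07:08–16:02 = 8 h 54 min
Thu: 08:32–17:28 = 8 h 56 min
Fri: 10:56–22:52 = 11 h 56 min
Tue reg 5 h 29 min / OT 0 h 0 min; Wed reg 8 h 54 min / OT 0 h 0 min; Thu reg 8 h 56 min / OT 0 h 0 min; Fri reg 9 h 0 min / OT 2 h 56 min.
Totals: regular 32 h 19 min, overtime 2 h 56 min.

Regular 32.32 hours, overtime 2.93 hours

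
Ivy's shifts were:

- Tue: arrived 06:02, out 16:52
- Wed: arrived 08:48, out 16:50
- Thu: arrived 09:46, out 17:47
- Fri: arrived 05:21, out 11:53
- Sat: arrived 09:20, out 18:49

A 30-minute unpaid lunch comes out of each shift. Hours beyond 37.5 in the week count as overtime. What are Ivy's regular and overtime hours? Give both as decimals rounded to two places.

Tue: 06:02–16:52 = 10 h 50 min; less 30 min break → 10 h 20 min
Wed: 08:48–16:50 = 8 h 2 min; less 30 min break → 7 h 32 min
Thu: 09:46–17:47 = 8 h 1 min; less 30 min break → 7 h 31 min
Fri: 05:21–11:53 = 6 h 32 min; less 30 min break → 6 h 2 min
Sat: 09:20–18:49 = 9 h 29 min; less 30 min break → 8 h 59 min
Total worked: 40 h 24 min = 40.40 h.
Threshold 37.5 h → overtime 2 h 54 min, regular 37 h 30 min.

Regular 37.50 hours, overtime 2.90 hours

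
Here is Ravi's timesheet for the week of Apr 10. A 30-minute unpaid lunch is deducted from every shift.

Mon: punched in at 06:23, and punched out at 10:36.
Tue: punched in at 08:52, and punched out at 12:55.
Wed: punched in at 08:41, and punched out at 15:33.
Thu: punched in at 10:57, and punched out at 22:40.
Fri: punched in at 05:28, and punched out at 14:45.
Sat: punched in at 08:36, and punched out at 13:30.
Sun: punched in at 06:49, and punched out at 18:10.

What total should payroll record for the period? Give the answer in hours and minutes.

Mon: 06:23–10:36 = 4 h 13 min; less 30 min break → 3 h 43 min
Tue: 08:52–12:55 = 4 h 3 min; less 30 min break → 3 h 33 min
Wed: 08:41–15:33 = 6 h 52 min; less 30 min break → 6 h 22 min
Thu: 10:57–22:40 = 11 h 43 min; less 30 min break → 11 h 13 min
Fri: 05:28–14:45 = 9 h 17 min; less 30 min break → 8 h 47 min
Sat: 08:36–13:30 = 4 h 54 min; less 30 min break → 4 h 24 min
Sun: 06:49–18:10 = 11 h 21 min; less 30 min break → 10 h 51 min
Total: 3 h 43 min + 3 h 33 min + 6 h 22 min + 11 h 13 min + 8 h 47 min + 4 h 24 min + 10 h 51 min = 48 h 53 min.

48 h 53 min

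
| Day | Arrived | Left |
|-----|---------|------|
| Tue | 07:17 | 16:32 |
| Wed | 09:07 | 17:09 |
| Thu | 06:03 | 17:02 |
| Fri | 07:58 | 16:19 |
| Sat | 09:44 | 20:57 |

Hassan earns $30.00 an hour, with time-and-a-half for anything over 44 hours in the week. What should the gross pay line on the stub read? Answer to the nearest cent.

Tue: 07:17–16:32 = 9 h 15 min
Wed: 09:07–17:09 = 8 h 2 min
Thu: 06:03–17:02 = 10 h 59 min
Fri: 07:58–16:19 = 8 h 21 min
Sat: 09:44–20:57 = 11 h 13 min
Total worked: 47 h 50 min = 2870 min.
Regular 44 h 0 min = 2640 min at $30.00/h; overtime 3 h 50 min = 230 min at $45.00/h.
Pay = (2640 × $30.00 + 230 × $45.00) ÷ 60 = $1492.50.

$1492.50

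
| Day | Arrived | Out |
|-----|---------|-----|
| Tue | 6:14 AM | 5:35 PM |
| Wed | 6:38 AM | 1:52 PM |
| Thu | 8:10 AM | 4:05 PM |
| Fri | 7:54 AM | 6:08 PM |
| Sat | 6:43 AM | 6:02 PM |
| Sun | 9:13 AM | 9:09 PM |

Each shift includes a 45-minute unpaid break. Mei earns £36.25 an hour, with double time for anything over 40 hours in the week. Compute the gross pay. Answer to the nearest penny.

£2572.54

Tue: 6:14 AM–5:35 PM = 11 h 21 min; less 45 min break → 10 h 36 min
Wed: 6:38 AM–1:52 PM = 7 h 14 min; less 45 min break → 6 h 29 min
Thu: 8:10 AM–4:05 PM = 7 h 55 min; less 45 min break → 7 h 10 min
Fri: 7:54 AM–6:08 PM = 10 h 14 min; less 45 min break → 9 h 29 min
Sat: 6:43 AM–6:02 PM = 11 h 19 min; less 45 min break → 10 h 34 min
Sun: 9:13 AM–9:09 PM = 11 h 56 min; less 45 min break → 11 h 11 min
Total worked: 55 h 29 min = 3329 min.
Regular 40 h 0 min = 2400 min at £36.25/h; overtime 15 h 29 min = 929 min at £72.50/h.
Pay = (2400 × £36.25 + 929 × £72.50) ÷ 60 = £2572.54.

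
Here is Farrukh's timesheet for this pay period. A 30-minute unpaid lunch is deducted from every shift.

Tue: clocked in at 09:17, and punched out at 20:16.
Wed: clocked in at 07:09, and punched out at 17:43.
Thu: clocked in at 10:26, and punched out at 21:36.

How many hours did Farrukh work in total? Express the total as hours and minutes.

31 h 13 min

Tue: 09:17–20:16 = 10 h 59 min; less 30 min break → 10 h 29 min
Wed: 07:09–17:43 = 10 h 34 min; less 30 min break → 10 h 4 min
Thu: 10:26–21:36 = 11 h 10 min; less 30 min break → 10 h 40 min
Total: 10 h 29 min + 10 h 4 min + 10 h 40 min = 31 h 13 min.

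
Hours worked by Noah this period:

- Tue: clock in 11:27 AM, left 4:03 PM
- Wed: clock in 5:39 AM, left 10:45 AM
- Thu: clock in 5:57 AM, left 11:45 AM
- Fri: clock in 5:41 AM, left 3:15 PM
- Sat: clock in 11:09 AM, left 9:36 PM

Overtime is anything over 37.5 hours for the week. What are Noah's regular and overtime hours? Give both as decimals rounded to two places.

Regular 35.52 hours, overtime 0.00 hours

Tue: 11:27 AM–4:03 PM = 4 h 36 min
Wed: 5:39 AM–10:45 AM = 5 h 6 min
Thu: 5:57 AM–11:45 AM = 5 h 48 min
Fri: 5:41 AM–3:15 PM = 9 h 34 min
Sat: 11:09 AM–9:36 PM = 10 h 27 min
Total worked: 35 h 31 min = 35.52 h.
Threshold 37.5 h → overtime 0 h 0 min, regular 35 h 31 min.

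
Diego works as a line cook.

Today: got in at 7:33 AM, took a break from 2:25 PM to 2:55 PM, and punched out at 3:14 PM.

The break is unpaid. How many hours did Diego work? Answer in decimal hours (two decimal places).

7.18 hours

Today: 7:33 AM–3:14 PM = 7 h 41 min; less 30 min break → 7 h 11 min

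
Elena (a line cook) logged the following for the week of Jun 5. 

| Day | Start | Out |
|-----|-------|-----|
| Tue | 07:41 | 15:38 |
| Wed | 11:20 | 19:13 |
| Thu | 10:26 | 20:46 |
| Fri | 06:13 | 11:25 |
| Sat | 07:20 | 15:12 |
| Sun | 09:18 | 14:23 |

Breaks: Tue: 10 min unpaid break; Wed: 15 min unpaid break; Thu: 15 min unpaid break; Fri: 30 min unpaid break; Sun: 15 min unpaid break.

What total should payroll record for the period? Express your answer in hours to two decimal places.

42.90 hours

Tue: 07:41–15:38 = 7 h 57 min; less 10 min break → 7 h 47 min
Wed: 11:20–19:13 = 7 h 53 min; less 15 min break → 7 h 38 min
Thu: 10:26–20:46 = 10 h 20 min; less 15 min break → 10 h 5 min
Fri: 06:13–11:25 = 5 h 12 min; less 30 min break → 4 h 42 min
Sat: 07:20–15:12 = 7 h 52 min
Sun: 09:18–14:23 = 5 h 5 min; less 15 min break → 4 h 50 min
Total: 7 h 47 min + 7 h 38 min + 10 h 5 min + 4 h 42 min + 7 h 52 min + 4 h 50 min = 42 h 54 min.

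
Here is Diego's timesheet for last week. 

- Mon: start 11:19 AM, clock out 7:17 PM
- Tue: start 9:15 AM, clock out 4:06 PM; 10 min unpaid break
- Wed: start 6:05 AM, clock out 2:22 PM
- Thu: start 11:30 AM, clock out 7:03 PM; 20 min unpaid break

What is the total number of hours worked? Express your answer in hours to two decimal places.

30.15 hours

Mon: 11:19 AM–7:17 PM = 7 h 58 min
Tue: 9:15 AM–4:06 PM = 6 h 51 min; less 10 min break → 6 h 41 min
Wed: 6:05 AM–2:22 PM = 8 h 17 min
Thu: 11:30 AM–7:03 PM = 7 h 33 min; less 20 min break → 7 h 13 min
Total: 7 h 58 min + 6 h 41 min + 8 h 17 min + 7 h 13 min = 30 h 9 min.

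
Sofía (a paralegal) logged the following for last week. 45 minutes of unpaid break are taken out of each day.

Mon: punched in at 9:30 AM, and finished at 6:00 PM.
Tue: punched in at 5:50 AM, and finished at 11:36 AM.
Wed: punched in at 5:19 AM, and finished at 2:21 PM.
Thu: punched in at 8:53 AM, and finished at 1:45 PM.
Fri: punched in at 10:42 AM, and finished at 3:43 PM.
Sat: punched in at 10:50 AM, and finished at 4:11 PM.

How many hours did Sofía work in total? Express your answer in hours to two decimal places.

34.03 hours

Mon: 9:30 AM–6:00 PM = 8 h 30 min; less 45 min break → 7 h 45 min
Tue: 5:50 AM–11:36 AM = 5 h 46 min; less 45 min break → 5 h 1 min
Wed: 5:19 AM–2:21 PM = 9 h 2 min; less 45 min break → 8 h 17 min
Thu: 8:53 AM–1:45 PM = 4 h 52 min; less 45 min break → 4 h 7 min
Fri: 10:42 AM–3:43 PM = 5 h 1 min; less 45 min break → 4 h 16 min
Sat: 10:50 AM–4:11 PM = 5 h 21 min; less 45 min break → 4 h 36 min
Total: 7 h 45 min + 5 h 1 min + 8 h 17 min + 4 h 7 min + 4 h 16 min + 4 h 36 min = 34 h 2 min.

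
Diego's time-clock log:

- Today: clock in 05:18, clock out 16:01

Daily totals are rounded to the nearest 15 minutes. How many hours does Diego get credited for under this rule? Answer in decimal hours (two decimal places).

Today: 05:18–16:01 = 10 h 43 min → rounds to 10 h 45 min

10.75 hours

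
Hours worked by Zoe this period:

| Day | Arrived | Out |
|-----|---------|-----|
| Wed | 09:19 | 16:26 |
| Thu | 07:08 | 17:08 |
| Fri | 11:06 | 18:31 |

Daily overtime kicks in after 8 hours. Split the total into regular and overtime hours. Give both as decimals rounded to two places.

Regular 22.53 hours, overtime 2.00 hours

Wed: 09:19–16:26 = 7 h 7 min
Thu: 07:08–17:08 = 10 h 0 min
Fri: 11:06–18:31 = 7 h 25 min
Wed reg 7 h 7 min / OT 0 h 0 min; Thu reg 8 h 0 min / OT 2 h 0 min; Fri reg 7 h 25 min / OT 0 h 0 min.
Totals: regular 22 h 32 min, overtime 2 h 0 min.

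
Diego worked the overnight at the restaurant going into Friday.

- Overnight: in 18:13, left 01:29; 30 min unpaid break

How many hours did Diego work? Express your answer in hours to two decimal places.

6.77 hours

Overnight: 18:13 → midnight = 5 h 47 min; midnight → 01:29 = 1 h 29 min; span 7 h 16 min; less 30 min break → 6 h 46 min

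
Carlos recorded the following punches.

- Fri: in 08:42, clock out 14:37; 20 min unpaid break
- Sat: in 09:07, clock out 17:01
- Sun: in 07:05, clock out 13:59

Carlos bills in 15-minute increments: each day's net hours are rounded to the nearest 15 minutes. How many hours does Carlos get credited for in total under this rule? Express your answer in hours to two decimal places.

Fri: 08:42–14:37 = 5 h 55 min − 20 min = 5 h 35 min → rounds to 5 h 30 min
Sat: 09:07–17:01 = 7 h 54 min → rounds to 8 h 0 min
Sun: 07:05–13:59 = 6 h 54 min → rounds to 7 h 0 min
Total credited: 20 h 30 min.

20.50 hours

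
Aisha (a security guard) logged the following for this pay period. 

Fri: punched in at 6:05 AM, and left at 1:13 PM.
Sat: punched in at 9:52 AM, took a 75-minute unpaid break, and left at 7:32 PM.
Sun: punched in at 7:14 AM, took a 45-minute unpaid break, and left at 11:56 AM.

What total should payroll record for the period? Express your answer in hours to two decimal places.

Fri: 6:05 AM–1:13 PM = 7 h 8 min
Sat: 9:52 AM–7:32 PM = 9 h 40 min; less 75 min break → 8 h 25 min
Sun: 7:14 AM–11:56 AM = 4 h 42 min; less 45 min break → 3 h 57 min
Total: 7 h 8 min + 8 h 25 min + 3 h 57 min = 19 h 30 min.

19.50 hours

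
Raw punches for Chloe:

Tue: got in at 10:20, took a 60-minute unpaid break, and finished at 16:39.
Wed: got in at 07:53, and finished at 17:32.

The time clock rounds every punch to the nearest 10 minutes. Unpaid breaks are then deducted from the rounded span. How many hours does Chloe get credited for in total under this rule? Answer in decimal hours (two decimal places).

15.00 hours

Tue: in 10:20→10:20, out 16:39→16:40; 6 h 20 min − 60 min = 5 h 20 min
Wed: in 07:53→07:50, out 17:32→17:30; 9 h 40 min
Total credited: 15 h 0 min.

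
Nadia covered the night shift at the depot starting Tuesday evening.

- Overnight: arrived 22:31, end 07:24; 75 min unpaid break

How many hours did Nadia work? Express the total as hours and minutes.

7 h 38 min

Overnight: 22:31 → midnight = 1 h 29 min; midnight → 07:24 = 7 h 24 min; span 8 h 53 min; less 75 min break → 7 h 38 min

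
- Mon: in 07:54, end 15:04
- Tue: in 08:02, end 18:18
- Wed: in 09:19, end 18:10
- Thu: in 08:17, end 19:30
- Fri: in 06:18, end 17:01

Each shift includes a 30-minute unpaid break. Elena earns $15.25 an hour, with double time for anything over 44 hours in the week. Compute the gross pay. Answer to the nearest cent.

Mon: 07:54–15:04 = 7 h 10 min; less 30 min break → 6 h 40 min
Tue: 08:02–18:18 = 10 h 16 min; less 30 min break → 9 h 46 min
Wed: 09:19–18:10 = 8 h 51 min; less 30 min break → 8 h 21 min
Thu: 08:17–19:30 = 11 h 13 min; less 30 min break → 10 h 43 min
Fri: 06:18–17:01 = 10 h 43 min; less 30 min break → 10 h 13 min
Total worked: 45 h 43 min = 2743 min.
Regular 44 h 0 min = 2640 min at $15.25/h; overtime 1 h 43 min = 103 min at $30.50/h.
Pay = (2640 × $15.25 + 103 × $30.50) ÷ 60 = $723.36.

$723.36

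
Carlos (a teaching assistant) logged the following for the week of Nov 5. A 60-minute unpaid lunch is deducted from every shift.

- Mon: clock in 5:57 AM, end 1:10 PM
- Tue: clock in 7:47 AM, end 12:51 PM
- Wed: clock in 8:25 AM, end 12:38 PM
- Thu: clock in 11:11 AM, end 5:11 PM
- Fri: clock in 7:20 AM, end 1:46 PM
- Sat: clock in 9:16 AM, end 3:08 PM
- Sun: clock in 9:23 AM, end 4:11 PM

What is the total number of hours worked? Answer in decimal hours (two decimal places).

Mon: 5:57 AM–1:10 PM = 7 h 13 min; less 60 min break → 6 h 13 min
Tue: 7:47 AM–12:51 PM = 5 h 4 min; less 60 min break → 4 h 4 min
Wed: 8:25 AM–12:38 PM = 4 h 13 min; less 60 min break → 3 h 13 min
Thu: 11:11 AM–5:11 PM = 6 h 0 min; less 60 min break → 5 h 0 min
Fri: 7:20 AM–1:46 PM = 6 h 26 min; less 60 min break → 5 h 26 min
Sat: 9:16 AM–3:08 PM = 5 h 52 min; less 60 min break → 4 h 52 min
Sun: 9:23 AM–4:11 PM = 6 h 48 min; less 60 min break → 5 h 48 min
Total: 6 h 13 min + 4 h 4 min + 3 h 13 min + 5 h 0 min + 5 h 26 min + 4 h 52 min + 5 h 48 min = 34 h 36 min.

34.60 hours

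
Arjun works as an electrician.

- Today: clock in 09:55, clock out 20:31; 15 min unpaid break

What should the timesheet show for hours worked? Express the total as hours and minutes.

Today: 09:55–20:31 = 10 h 36 min; less 15 min break → 10 h 21 min

10 h 21 min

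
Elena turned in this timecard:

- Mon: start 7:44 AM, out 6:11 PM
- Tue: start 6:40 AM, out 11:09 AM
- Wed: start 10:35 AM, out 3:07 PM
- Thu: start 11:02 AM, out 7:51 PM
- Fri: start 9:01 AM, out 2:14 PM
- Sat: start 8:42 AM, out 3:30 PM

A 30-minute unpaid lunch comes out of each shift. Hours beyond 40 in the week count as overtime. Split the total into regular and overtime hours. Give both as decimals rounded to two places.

Mon: 7:44 AM–6:11 PM = 10 h 27 min; less 30 min break → 9 h 57 min
Tue: 6:40 AM–11:09 AM = 4 h 29 min; less 30 min break → 3 h 59 min
Wed: 10:35 AM–3:07 PM = 4 h 32 min; less 30 min break → 4 h 2 min
Thu: 11:02 AM–7:51 PM = 8 h 49 min; less 30 min break → 8 h 19 min
Fri: 9:01 AM–2:14 PM = 5 h 13 min; less 30 min break → 4 h 43 min
Sat: 8:42 AM–3:30 PM = 6 h 48 min; less 30 min break → 6 h 18 min
Total worked: 37 h 18 min = 37.30 h.
Threshold 40 h → overtime 0 h 0 min, regular 37 h 18 min.

Regular 37.30 hours, overtime 0.00 hours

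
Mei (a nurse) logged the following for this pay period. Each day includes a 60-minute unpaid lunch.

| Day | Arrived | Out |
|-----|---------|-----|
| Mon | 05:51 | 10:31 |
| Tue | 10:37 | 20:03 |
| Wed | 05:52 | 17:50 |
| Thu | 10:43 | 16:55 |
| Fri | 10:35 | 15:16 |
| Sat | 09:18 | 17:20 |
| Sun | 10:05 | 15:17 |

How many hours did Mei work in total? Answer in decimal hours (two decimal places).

43.18 hours

Mon: 05:51–10:31 = 4 h 40 min; less 60 min break → 3 h 40 min
Tue: 10:37–20:03 = 9 h 26 min; less 60 min break → 8 h 26 min
Wed: 05:52–17:50 = 11 h 58 min; less 60 min break → 10 h 58 min
Thu: 10:43–16:55 = 6 h 12 min; less 60 min break → 5 h 12 min
Fri: 10:35–15:16 = 4 h 41 min; less 60 min break → 3 h 41 min
Sat: 09:18–17:20 = 8 h 2 min; less 60 min break → 7 h 2 min
Sun: 10:05–15:17 = 5 h 12 min; less 60 min break → 4 h 12 min
Total: 3 h 40 min + 8 h 26 min + 10 h 58 min + 5 h 12 min + 3 h 41 min + 7 h 2 min + 4 h 12 min = 43 h 11 min.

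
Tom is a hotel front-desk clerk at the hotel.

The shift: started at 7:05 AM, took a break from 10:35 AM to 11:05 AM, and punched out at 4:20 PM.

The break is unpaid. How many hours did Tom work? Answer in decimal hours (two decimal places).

The shift: 7:05 AM–4:20 PM = 9 h 15 min; less 30 min break → 8 h 45 min

8.75 hours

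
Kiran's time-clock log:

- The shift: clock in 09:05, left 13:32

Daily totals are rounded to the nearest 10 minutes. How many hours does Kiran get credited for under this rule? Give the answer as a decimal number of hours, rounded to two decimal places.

The shift: 09:05–13:32 = 4 h 27 min → rounds to 4 h 30 min

4.50 hours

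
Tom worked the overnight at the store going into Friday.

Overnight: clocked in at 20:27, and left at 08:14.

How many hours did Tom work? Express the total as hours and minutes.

Overnight: 20:27 → midnight = 3 h 33 min; midnight → 08:14 = 8 h 14 min; span 11 h 47 min

11 h 47 min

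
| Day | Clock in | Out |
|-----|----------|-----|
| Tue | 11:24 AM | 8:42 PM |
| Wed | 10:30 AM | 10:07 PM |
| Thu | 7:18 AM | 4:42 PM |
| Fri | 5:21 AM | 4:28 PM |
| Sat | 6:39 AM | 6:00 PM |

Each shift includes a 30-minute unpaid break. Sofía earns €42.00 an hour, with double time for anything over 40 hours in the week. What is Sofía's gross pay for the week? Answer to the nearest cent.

€2543.80

Tue: 11:24 AM–8:42 PM = 9 h 18 min; less 30 min break → 8 h 48 min
Wed: 10:30 AM–10:07 PM = 11 h 37 min; less 30 min break → 11 h 7 min
Thu: 7:18 AM–4:42 PM = 9 h 24 min; less 30 min break → 8 h 54 min
Fri: 5:21 AM–4:28 PM = 11 h 7 min; less 30 min break → 10 h 37 min
Sat: 6:39 AM–6:00 PM = 11 h 21 min; less 30 min break → 10 h 51 min
Total worked: 50 h 17 min = 3017 min.
Regular 40 h 0 min = 2400 min at €42.00/h; overtime 10 h 17 min = 617 min at €84.00/h.
Pay = (2400 × €42.00 + 617 × €84.00) ÷ 60 = €2543.80.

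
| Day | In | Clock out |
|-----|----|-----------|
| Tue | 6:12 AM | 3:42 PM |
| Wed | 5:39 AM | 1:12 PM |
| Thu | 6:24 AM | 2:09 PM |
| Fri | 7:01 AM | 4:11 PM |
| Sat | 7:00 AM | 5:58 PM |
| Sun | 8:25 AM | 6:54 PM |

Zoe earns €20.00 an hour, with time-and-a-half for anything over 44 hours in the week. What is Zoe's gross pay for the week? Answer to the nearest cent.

Tue: 6:12 AM–3:42 PM = 9 h 30 min
Wed: 5:39 AM–1:12 PM = 7 h 33 min
Thu: 6:24 AM–2:09 PM = 7 h 45 min
Fri: 7:01 AM–4:11 PM = 9 h 10 min
Sat: 7:00 AM–5:58 PM = 10 h 58 min
Sun: 8:25 AM–6:54 PM = 10 h 29 min
Total worked: 55 h 25 min = 3325 min.
Regular 44 h 0 min = 2640 min at €20.00/h; overtime 11 h 25 min = 685 min at €30.00/h.
Pay = (2640 × €20.00 + 685 × €30.00) ÷ 60 = €1222.50.

€1222.50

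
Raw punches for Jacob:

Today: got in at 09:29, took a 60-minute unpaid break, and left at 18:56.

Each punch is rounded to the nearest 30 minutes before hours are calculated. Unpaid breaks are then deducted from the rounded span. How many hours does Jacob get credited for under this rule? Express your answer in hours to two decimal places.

8.50 hours

Today: in 09:29→09:30, out 18:56→19:00; 9 h 30 min − 60 min = 8 h 30 min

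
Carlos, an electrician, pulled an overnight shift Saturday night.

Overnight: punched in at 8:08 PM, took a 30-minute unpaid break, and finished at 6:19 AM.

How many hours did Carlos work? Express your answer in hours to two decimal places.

9.68 hours

Overnight: 8:08 PM → midnight = 3 h 52 min; midnight → 6:19 AM = 6 h 19 min; span 10 h 11 min; less 30 min break → 9 h 41 min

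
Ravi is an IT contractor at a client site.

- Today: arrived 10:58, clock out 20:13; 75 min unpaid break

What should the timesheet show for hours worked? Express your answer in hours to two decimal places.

Today: 10:58–20:13 = 9 h 15 min; less 75 min break → 8 h 0 min

8.00 hours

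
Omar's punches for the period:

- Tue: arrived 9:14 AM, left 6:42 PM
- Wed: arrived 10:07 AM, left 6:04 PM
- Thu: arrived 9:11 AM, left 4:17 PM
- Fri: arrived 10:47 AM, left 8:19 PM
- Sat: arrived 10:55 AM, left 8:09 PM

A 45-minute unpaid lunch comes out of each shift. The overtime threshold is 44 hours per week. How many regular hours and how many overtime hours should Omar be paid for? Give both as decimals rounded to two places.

Regular 39.53 hours, overtime 0.00 hours

Tue: 9:14 AM–6:42 PM = 9 h 28 min; less 45 min break → 8 h 43 min
Wed: 10:07 AM–6:04 PM = 7 h 57 min; less 45 min break → 7 h 12 min
Thu: 9:11 AM–4:17 PM = 7 h 6 min; less 45 min break → 6 h 21 min
Fri: 10:47 AM–8:19 PM = 9 h 32 min; less 45 min break → 8 h 47 min
Sat: 10:55 AM–8:09 PM = 9 h 14 min; less 45 min break → 8 h 29 min
Total worked: 39 h 32 min = 39.53 h.
Threshold 44 h → overtime 0 h 0 min, regular 39 h 32 min.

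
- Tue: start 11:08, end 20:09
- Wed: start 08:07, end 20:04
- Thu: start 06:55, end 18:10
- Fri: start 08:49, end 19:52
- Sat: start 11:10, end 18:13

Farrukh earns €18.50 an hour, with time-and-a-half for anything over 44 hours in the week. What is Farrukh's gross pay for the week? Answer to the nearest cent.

€989.29

Tue: 11:08–20:09 = 9 h 1 min
Wed: 08:07–20:04 = 11 h 57 min
Thu: 06:55–18:10 = 11 h 15 min
Fri: 08:49–19:52 = 11 h 3 min
Sat: 11:10–18:13 = 7 h 3 min
Total worked: 50 h 19 min = 3019 min.
Regular 44 h 0 min = 2640 min at €18.50/h; overtime 6 h 19 min = 379 min at €27.75/h.
Pay = (2640 × €18.50 + 379 × €27.75) ÷ 60 = €989.29.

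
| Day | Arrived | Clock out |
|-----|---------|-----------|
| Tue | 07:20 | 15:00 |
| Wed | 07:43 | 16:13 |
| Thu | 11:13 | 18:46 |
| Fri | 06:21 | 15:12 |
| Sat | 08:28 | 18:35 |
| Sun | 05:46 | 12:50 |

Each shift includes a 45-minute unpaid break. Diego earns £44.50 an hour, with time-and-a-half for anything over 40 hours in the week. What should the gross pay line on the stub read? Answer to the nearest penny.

£2130.44

Tue: 07:20–15:00 = 7 h 40 min; less 45 min break → 6 h 55 min
Wed: 07:43–16:13 = 8 h 30 min; less 45 min break → 7 h 45 min
Thu: 11:13–18:46 = 7 h 33 min; less 45 min break → 6 h 48 min
Fri: 06:21–15:12 = 8 h 51 min; less 45 min break → 8 h 6 min
Sat: 08:28–18:35 = 10 h 7 min; less 45 min break → 9 h 22 min
Sun: 05:46–12:50 = 7 h 4 min; less 45 min break → 6 h 19 min
Total worked: 45 h 15 min = 2715 min.
Regular 40 h 0 min = 2400 min at £44.50/h; overtime 5 h 15 min = 315 min at £66.75/h.
Pay = (2400 × £44.50 + 315 × £66.75) ÷ 60 = £2130.44.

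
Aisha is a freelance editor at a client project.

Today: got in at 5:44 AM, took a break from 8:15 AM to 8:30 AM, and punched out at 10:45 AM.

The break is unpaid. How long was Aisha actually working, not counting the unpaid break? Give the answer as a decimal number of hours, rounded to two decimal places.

4.77 hours

Today: 5:44 AM–10:45 AM = 5 h 1 min; less 15 min break → 4 h 46 min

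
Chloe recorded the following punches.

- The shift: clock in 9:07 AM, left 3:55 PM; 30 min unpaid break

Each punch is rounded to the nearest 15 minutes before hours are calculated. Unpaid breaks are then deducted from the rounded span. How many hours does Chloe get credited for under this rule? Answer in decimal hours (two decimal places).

The shift: in 9:07 AM→9:00 AM, out 3:55 PM→4:00 PM; 7 h 0 min − 30 min = 6 h 30 min

6.50 hours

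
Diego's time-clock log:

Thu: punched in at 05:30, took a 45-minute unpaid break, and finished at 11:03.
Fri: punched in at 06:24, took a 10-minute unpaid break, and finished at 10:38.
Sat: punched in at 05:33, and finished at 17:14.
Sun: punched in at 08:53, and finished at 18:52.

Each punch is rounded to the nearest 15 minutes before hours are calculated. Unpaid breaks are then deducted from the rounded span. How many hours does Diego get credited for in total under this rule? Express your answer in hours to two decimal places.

30.33 hours

Thu: in 05:30→05:30, out 11:03→11:00; 5 h 30 min − 45 min = 4 h 45 min
Fri: in 06:24→06:30, out 10:38→10:45; 4 h 15 min − 10 min = 4 h 5 min
Sat: in 05:33→05:30, out 17:14→17:15; 11 h 45 min
Sun: in 08:53→09:00, out 18:52→18:45; 9 h 45 min
Total credited: 30 h 20 min.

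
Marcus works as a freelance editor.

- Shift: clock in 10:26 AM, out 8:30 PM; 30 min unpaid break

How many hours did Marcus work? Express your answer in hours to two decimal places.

Shift: 10:26 AM–8:30 PM = 10 h 4 min; less 30 min break → 9 h 34 min

9.57 hours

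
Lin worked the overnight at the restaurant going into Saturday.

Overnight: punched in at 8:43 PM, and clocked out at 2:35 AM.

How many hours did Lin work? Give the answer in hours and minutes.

5 h 52 min

Overnight: 8:43 PM → midnight = 3 h 17 min; midnight → 2:35 AM = 2 h 35 min; span 5 h 52 min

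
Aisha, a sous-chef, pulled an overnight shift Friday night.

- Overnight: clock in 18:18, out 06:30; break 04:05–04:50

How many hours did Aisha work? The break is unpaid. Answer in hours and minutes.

11 h 27 min

Overnight: 18:18 → midnight = 5 h 42 min; midnight → 06:30 = 6 h 30 min; span 12 h 12 min; less 45 min break → 11 h 27 min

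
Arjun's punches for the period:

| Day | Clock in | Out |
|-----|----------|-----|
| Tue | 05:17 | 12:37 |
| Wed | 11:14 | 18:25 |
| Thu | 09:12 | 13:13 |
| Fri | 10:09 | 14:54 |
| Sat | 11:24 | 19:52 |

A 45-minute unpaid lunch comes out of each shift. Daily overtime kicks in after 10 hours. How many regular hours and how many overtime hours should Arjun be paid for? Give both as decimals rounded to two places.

Regular 28.00 hours, overtime 0.00 hours

Tue: 05:17–12:37 = 7 h 20 min; less 45 min break → 6 h 35 min
Wed: 11:14–18:25 = 7 h 11 min; less 45 min break → 6 h 26 min
Thu: 09:12–13:13 = 4 h 1 min; less 45 min break → 3 h 16 min
Fri: 10:09–14:54 = 4 h 45 min; less 45 min break → 4 h 0 min
Sat: 11:24–19:52 = 8 h 28 min; less 45 min break → 7 h 43 min
Tue reg 6 h 35 min / OT 0 h 0 min; Wed reg 6 h 26 min / OT 0 h 0 min; Thu reg 3 h 16 min / OT 0 h 0 min; Fri reg 4 h 0 min / OT 0 h 0 min; Sat reg 7 h 43 min / OT 0 h 0 min.
Totals: regular 28 h 0 min, overtime 0 h 0 min.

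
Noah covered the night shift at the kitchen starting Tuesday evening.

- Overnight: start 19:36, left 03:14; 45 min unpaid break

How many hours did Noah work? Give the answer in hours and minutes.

6 h 53 min

Overnight: 19:36 → midnight = 4 h 24 min; midnight → 03:14 = 3 h 14 min; span 7 h 38 min; less 45 min break → 6 h 53 min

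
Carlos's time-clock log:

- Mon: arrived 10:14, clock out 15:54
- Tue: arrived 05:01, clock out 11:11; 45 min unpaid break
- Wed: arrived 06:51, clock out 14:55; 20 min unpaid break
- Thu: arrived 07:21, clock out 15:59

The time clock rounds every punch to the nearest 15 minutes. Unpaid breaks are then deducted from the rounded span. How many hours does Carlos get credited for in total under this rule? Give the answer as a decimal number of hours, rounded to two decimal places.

Mon: in 10:14→10:15, out 15:54→16:00; 5 h 45 min
Tue: in 05:01→05:00, out 11:11→11:15; 6 h 15 min − 45 min = 5 h 30 min
Wed: in 06:51→06:45, out 14:55→15:00; 8 h 15 min − 20 min = 7 h 55 min
Thu: in 07:21→07:15, out 15:59→16:00; 8 h 45 min
Total credited: 27 h 55 min.

27.92 hours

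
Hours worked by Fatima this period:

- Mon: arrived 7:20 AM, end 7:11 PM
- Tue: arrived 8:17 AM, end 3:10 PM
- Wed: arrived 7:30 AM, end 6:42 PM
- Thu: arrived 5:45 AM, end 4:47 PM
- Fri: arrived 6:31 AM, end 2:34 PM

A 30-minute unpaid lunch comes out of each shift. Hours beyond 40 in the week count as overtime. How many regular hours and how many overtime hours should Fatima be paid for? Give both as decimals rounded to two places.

Mon: 7:20 AM–7:11 PM = 11 h 51 min; less 30 min break → 11 h 21 min
Tue: 8:17 AM–3:10 PM = 6 h 53 min; less 30 min break → 6 h 23 min
Wed: 7:30 AM–6:42 PM = 11 h 12 min; less 30 min break → 10 h 42 min
Thu: 5:45 AM–4:47 PM = 11 h 2 min; less 30 min break → 10 h 32 min
Fri: 6:31 AM–2:34 PM = 8 h 3 min; less 30 min break → 7 h 33 min
Total worked: 46 h 31 min = 46.52 h.
Threshold 40 h → overtime 6 h 31 min, regular 40 h 0 min.

Regular 40.00 hours, overtime 6.52 hours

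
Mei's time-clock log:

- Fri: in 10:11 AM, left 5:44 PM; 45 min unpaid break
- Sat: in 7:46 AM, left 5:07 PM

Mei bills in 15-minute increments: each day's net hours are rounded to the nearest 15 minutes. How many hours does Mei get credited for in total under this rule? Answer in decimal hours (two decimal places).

Fri: 10:11 AM–5:44 PM = 7 h 33 min − 45 min = 6 h 48 min → rounds to 6 h 45 min
Sat: 7:46 AM–5:07 PM = 9 h 21 min → rounds to 9 h 15 min
Total credited: 16 h 0 min.

16.00 hours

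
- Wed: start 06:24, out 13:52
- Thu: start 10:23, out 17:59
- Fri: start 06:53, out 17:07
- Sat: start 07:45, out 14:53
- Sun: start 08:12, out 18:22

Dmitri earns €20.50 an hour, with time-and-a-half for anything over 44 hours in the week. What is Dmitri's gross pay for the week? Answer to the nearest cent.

Wed: 06:24–13:52 = 7 h 28 min
Thu: 10:23–17:59 = 7 h 36 min
Fri: 06:53–17:07 = 10 h 14 min
Sat: 07:45–14:53 = 7 h 8 min
Sun: 08:12–18:22 = 10 h 10 min
Total worked: 42 h 36 min = 2556 min.
Regular 42 h 36 min = 2556 min at €20.50/h; overtime 0 h 0 min = 0 min at €30.75/h.
Pay = (2556 × €20.50 + 0 × €30.75) ÷ 60 = €873.30.

€873.30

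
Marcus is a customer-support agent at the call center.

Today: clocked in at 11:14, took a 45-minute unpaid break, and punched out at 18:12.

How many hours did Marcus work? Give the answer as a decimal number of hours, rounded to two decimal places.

6.22 hours

Today: 11:14–18:12 = 6 h 58 min; less 45 min break → 6 h 13 min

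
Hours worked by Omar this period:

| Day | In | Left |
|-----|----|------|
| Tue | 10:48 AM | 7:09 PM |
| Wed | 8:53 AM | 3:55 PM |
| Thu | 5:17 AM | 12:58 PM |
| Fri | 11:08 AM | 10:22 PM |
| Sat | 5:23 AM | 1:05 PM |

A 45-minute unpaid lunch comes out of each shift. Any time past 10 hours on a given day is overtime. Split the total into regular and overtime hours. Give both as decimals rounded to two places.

Tue: 10:48 AM–7:09 PM = 8 h 21 min; less 45 min break → 7 h 36 min
Wed: 8:53 AM–3:55 PM = 7 h 2 min; less 45 min break → 6 h 17 min
Thu: 5:17 AM–12:58 PM = 7 h 41 min; less 45 min break → 6 h 56 min
Fri: 11:08 AM–10:22 PM = 11 h 14 min; less 45 min break → 10 h 29 min
Sat: 5:23 AM–1:05 PM = 7 h 42 min; less 45 min break → 6 h 57 min
Tue reg 7 h 36 min / OT 0 h 0 min; Wed reg 6 h 17 min / OT 0 h 0 min; Thu reg 6 h 56 min / OT 0 h 0 min; Fri reg 10 h 0 min / OT 0 h 29 min; Sat reg 6 h 57 min / OT 0 h 0 min.
Totals: regular 37 h 46 min, overtime 0 h 29 min.

Regular 37.77 hours, overtime 0.48 hours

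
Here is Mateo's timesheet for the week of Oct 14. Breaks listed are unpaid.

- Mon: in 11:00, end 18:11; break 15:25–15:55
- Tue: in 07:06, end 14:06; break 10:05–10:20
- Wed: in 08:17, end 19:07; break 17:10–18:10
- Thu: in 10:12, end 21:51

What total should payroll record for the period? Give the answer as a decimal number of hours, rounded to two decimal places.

Mon: 11:00–18:11 = 7 h 11 min; less 30 min break → 6 h 41 min
Tue: 07:06–14:06 = 7 h 0 min; less 15 min break → 6 h 45 min
Wed: 08:17–19:07 = 10 h 50 min; less 60 min break → 9 h 50 min
Thu: 10:12–21:51 = 11 h 39 min
Total: 6 h 41 min + 6 h 45 min + 9 h 50 min + 11 h 39 min = 34 h 55 min.

34.92 hours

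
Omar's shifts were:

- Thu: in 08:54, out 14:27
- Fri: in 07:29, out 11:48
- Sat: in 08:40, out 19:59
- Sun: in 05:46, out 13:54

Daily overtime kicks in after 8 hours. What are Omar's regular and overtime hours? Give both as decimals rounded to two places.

Thu: 08:54–14:27 = 5 h 33 min
Fri: 07:29–11:48 = 4 h 19 min
Sat: 08:40–19:59 = 11 h 19 min
Sun: 05:46–13:54 = 8 h 8 min
Thu reg 5 h 33 min / OT 0 h 0 min; Fri reg 4 h 19 min / OT 0 h 0 min; Sat reg 8 h 0 min / OT 3 h 19 min; Sun reg 8 h 0 min / OT 0 h 8 min.
Totals: regular 25 h 52 min, overtime 3 h 27 min.

Regular 25.87 hours, overtime 3.45 hours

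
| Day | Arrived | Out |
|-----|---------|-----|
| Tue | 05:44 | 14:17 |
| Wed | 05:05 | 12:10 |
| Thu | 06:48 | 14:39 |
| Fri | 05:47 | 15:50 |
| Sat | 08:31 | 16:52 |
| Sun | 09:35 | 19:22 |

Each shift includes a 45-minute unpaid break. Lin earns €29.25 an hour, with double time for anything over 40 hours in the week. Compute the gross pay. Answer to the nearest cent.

€1589.25

Tue: 05:44–14:17 = 8 h 33 min; less 45 min break → 7 h 48 min
Wed: 05:05–12:10 = 7 h 5 min; less 45 min break → 6 h 20 min
Thu: 06:48–14:39 = 7 h 51 min; less 45 min break → 7 h 6 min
Fri: 05:47–15:50 = 10 h 3 min; less 45 min break → 9 h 18 min
Sat: 08:31–16:52 = 8 h 21 min; less 45 min break → 7 h 36 min
Sun: 09:35–19:22 = 9 h 47 min; less 45 min break → 9 h 2 min
Total worked: 47 h 10 min = 2830 min.
Regular 40 h 0 min = 2400 min at €29.25/h; overtime 7 h 10 min = 430 min at €58.50/h.
Pay = (2400 × €29.25 + 430 × €58.50) ÷ 60 = €1589.25.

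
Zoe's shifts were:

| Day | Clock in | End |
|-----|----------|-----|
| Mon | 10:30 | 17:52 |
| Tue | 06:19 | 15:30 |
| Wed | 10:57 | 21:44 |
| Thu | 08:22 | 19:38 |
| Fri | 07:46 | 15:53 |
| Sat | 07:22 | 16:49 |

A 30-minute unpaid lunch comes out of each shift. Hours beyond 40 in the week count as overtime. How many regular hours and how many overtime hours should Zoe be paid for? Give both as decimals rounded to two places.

Regular 40.00 hours, overtime 13.17 hours

Mon: 10:30–17:52 = 7 h 22 min; less 30 min break → 6 h 52 min
Tue: 06:19–15:30 = 9 h 11 min; less 30 min break → 8 h 41 min
Wed: 10:57–21:44 = 10 h 47 min; less 30 min break → 10 h 17 min
Thu: 08:22–19:38 = 11 h 16 min; less 30 min break → 10 h 46 min
Fri: 07:46–15:53 = 8 h 7 min; less 30 min break → 7 h 37 min
Sat: 07:22–16:49 = 9 h 27 min; less 30 min break → 8 h 57 min
Total worked: 53 h 10 min = 53.17 h.
Threshold 40 h → overtime 13 h 10 min, regular 40 h 0 min.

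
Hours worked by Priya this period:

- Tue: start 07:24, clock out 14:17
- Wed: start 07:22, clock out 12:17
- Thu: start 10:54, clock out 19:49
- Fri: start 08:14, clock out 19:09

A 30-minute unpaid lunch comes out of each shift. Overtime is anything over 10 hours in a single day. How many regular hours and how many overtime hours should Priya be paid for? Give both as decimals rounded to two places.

Regular 29.22 hours, overtime 0.42 hours

Tue: 07:24–14:17 = 6 h 53 min; less 30 min break → 6 h 23 min
Wed: 07:22–12:17 = 4 h 55 min; less 30 min break → 4 h 25 min
Thu: 10:54–19:49 = 8 h 55 min; less 30 min break → 8 h 25 min
Fri: 08:14–19:09 = 10 h 55 min; less 30 min break → 10 h 25 min
Tue reg 6 h 23 min / OT 0 h 0 min; Wed reg 4 h 25 min / OT 0 h 0 min; Thu reg 8 h 25 min / OT 0 h 0 min; Fri reg 10 h 0 min / OT 0 h 25 min.
Totals: regular 29 h 13 min, overtime 0 h 25 min.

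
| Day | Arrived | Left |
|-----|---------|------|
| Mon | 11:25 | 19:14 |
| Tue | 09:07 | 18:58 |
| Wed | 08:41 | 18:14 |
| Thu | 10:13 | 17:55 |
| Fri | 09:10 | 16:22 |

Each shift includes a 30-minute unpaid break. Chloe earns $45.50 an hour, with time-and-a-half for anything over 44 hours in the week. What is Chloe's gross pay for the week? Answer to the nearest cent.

Mon: 11:25–19:14 = 7 h 49 min; less 30 min break → 7 h 19 min
Tue: 09:07–18:58 = 9 h 51 min; less 30 min break → 9 h 21 min
Wed: 08:41–18:14 = 9 h 33 min; less 30 min break → 9 h 3 min
Thu: 10:13–17:55 = 7 h 42 min; less 30 min break → 7 h 12 min
Fri: 09:10–16:22 = 7 h 12 min; less 30 min break → 6 h 42 min
Total worked: 39 h 37 min = 2377 min.
Regular 39 h 37 min = 2377 min at $45.50/h; overtime 0 h 0 min = 0 min at $68.25/h.
Pay = (2377 × $45.50 + 0 × $68.25) ÷ 60 = $1802.56.

$1802.56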